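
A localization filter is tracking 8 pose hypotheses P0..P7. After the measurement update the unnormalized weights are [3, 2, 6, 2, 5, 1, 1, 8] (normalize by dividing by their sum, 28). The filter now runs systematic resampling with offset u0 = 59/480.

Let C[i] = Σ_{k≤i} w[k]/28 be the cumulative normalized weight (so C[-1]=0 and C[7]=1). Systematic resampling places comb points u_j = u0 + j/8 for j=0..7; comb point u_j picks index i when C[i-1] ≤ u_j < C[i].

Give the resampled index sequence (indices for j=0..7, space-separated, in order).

C = [3/28, 5/28, 11/28, 13/28, 9/14, 19/28, 5/7, 1]
j=0: u_0=59/480 ∈ [3/28, 5/28) → index 1
j=1: u_1=119/480 ∈ [5/28, 11/28) → index 2
j=2: u_2=179/480 ∈ [5/28, 11/28) → index 2
j=3: u_3=239/480 ∈ [13/28, 9/14) → index 4
j=4: u_4=299/480 ∈ [13/28, 9/14) → index 4
j=5: u_5=359/480 ∈ [5/7, 1) → index 7
j=6: u_6=419/480 ∈ [5/7, 1) → index 7
j=7: u_7=479/480 ∈ [5/7, 1) → index 7

1 2 2 4 4 7 7 7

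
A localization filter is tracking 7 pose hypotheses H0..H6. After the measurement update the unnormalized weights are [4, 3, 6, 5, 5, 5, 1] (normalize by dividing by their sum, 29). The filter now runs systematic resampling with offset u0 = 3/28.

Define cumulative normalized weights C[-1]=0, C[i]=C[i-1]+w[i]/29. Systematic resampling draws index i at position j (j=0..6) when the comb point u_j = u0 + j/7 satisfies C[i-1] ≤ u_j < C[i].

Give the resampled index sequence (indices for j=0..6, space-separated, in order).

0 2 2 3 4 5 5

C = [4/29, 7/29, 13/29, 18/29, 23/29, 28/29, 1]
j=0: u_0=3/28 ∈ [0, 4/29) → index 0
j=1: u_1=1/4 ∈ [7/29, 13/29) → index 2
j=2: u_2=11/28 ∈ [7/29, 13/29) → index 2
j=3: u_3=15/28 ∈ [13/29, 18/29) → index 3
j=4: u_4=19/28 ∈ [18/29, 23/29) → index 4
j=5: u_5=23/28 ∈ [23/29, 28/29) → index 5
j=6: u_6=27/28 ∈ [23/29, 28/29) → index 5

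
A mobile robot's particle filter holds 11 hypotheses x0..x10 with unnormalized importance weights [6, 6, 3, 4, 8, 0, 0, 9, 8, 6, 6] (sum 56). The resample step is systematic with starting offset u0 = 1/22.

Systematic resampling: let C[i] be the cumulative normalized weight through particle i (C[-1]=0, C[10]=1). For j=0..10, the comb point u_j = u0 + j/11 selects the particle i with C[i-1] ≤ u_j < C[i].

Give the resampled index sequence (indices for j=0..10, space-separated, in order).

C = [3/28, 3/14, 15/56, 19/56, 27/56, 27/56, 27/56, 9/14, 11/14, 25/28, 1]
j=0: u_0=1/22 ∈ [0, 3/28) → index 0
j=1: u_1=3/22 ∈ [3/28, 3/14) → index 1
j=2: u_2=5/22 ∈ [3/14, 15/56) → index 2
j=3: u_3=7/22 ∈ [15/56, 19/56) → index 3
j=4: u_4=9/22 ∈ [19/56, 27/56) → index 4
j=5: u_5=1/2 ∈ [27/56, 9/14) → index 7
j=6: u_6=13/22 ∈ [27/56, 9/14) → index 7
j=7: u_7=15/22 ∈ [9/14, 11/14) → index 8
j=8: u_8=17/22 ∈ [9/14, 11/14) → index 8
j=9: u_9=19/22 ∈ [11/14, 25/28) → index 9
j=10: u_10=21/22 ∈ [25/28, 1) → index 10

0 1 2 3 4 7 7 8 8 9 10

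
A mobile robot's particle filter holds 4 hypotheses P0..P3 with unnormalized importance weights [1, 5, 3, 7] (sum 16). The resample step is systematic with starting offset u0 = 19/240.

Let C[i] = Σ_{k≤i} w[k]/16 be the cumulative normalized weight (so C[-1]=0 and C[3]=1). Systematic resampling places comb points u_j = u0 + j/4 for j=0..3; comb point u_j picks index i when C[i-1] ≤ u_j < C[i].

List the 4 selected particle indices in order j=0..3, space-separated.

1 1 3 3

C = [1/16, 3/8, 9/16, 1]
j=0: u_0=19/240 ∈ [1/16, 3/8) → index 1
j=1: u_1=79/240 ∈ [1/16, 3/8) → index 1
j=2: u_2=139/240 ∈ [9/16, 1) → index 3
j=3: u_3=199/240 ∈ [9/16, 1) → index 3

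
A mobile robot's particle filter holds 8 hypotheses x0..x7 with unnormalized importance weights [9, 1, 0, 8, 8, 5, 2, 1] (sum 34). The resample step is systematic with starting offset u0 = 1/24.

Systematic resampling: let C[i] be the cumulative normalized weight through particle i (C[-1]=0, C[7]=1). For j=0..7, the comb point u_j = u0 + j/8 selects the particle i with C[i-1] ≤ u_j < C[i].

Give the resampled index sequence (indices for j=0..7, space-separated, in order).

0 0 1 3 4 4 5 6

C = [9/34, 5/17, 5/17, 9/17, 13/17, 31/34, 33/34, 1]
j=0: u_0=1/24 ∈ [0, 9/34) → index 0
j=1: u_1=1/6 ∈ [0, 9/34) → index 0
j=2: u_2=7/24 ∈ [9/34, 5/17) → index 1
j=3: u_3=5/12 ∈ [5/17, 9/17) → index 3
j=4: u_4=13/24 ∈ [9/17, 13/17) → index 4
j=5: u_5=2/3 ∈ [9/17, 13/17) → index 4
j=6: u_6=19/24 ∈ [13/17, 31/34) → index 5
j=7: u_7=11/12 ∈ [31/34, 33/34) → index 6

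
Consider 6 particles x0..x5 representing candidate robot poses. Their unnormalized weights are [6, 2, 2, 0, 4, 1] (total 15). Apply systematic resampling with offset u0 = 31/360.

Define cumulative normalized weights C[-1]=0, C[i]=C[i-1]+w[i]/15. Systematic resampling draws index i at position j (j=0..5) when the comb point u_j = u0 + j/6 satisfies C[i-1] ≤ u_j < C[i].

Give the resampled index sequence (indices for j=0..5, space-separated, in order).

C = [2/5, 8/15, 2/3, 2/3, 14/15, 1]
j=0: u_0=31/360 ∈ [0, 2/5) → index 0
j=1: u_1=91/360 ∈ [0, 2/5) → index 0
j=2: u_2=151/360 ∈ [2/5, 8/15) → index 1
j=3: u_3=211/360 ∈ [8/15, 2/3) → index 2
j=4: u_4=271/360 ∈ [2/3, 14/15) → index 4
j=5: u_5=331/360 ∈ [2/3, 14/15) → index 4

0 0 1 2 4 4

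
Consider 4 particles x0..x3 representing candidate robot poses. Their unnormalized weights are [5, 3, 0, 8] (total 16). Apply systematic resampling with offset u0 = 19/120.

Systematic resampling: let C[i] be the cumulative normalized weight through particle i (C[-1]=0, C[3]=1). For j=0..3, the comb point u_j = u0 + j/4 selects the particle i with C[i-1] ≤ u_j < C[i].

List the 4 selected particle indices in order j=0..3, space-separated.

0 1 3 3

C = [5/16, 1/2, 1/2, 1]
j=0: u_0=19/120 ∈ [0, 5/16) → index 0
j=1: u_1=49/120 ∈ [5/16, 1/2) → index 1
j=2: u_2=79/120 ∈ [1/2, 1) → index 3
j=3: u_3=109/120 ∈ [1/2, 1) → index 3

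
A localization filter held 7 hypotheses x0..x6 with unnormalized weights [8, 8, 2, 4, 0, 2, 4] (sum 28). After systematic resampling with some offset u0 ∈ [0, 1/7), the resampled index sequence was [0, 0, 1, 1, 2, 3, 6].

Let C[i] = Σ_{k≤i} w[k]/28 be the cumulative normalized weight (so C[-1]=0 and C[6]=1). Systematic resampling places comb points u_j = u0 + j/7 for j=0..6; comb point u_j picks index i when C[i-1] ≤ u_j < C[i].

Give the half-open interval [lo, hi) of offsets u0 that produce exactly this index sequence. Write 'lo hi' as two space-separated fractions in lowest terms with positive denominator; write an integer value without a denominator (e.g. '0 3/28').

0 1/14

C = [2/7, 4/7, 9/14, 11/14, 11/14, 6/7, 1]
j=0 picked index 0: u0 ∈ [0, 2/7)
j=1 picked index 0: u0 ∈ [-1/7, 1/7)
j=2 picked index 1: u0 ∈ [0, 2/7)
j=3 picked index 1: u0 ∈ [-1/7, 1/7)
j=4 picked index 2: u0 ∈ [0, 1/14)
j=5 picked index 3: u0 ∈ [-1/14, 1/14)
j=6 picked index 6: u0 ∈ [0, 1/7)
intersection: [0, 1/14)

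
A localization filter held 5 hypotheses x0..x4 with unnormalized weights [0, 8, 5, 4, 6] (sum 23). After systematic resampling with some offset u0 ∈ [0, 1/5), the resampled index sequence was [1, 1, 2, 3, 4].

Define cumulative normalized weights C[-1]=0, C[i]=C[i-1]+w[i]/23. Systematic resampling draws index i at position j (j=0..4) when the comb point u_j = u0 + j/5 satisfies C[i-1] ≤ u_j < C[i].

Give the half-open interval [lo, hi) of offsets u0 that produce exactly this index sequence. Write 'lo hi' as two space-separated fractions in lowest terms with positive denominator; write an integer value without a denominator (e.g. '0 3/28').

C = [0, 8/23, 13/23, 17/23, 1]
j=0 picked index 1: u0 ∈ [0, 8/23)
j=1 picked index 1: u0 ∈ [-1/5, 17/115)
j=2 picked index 2: u0 ∈ [-6/115, 19/115)
j=3 picked index 3: u0 ∈ [-4/115, 16/115)
j=4 picked index 4: u0 ∈ [-7/115, 1/5)
intersection: [0, 16/115)

0 16/115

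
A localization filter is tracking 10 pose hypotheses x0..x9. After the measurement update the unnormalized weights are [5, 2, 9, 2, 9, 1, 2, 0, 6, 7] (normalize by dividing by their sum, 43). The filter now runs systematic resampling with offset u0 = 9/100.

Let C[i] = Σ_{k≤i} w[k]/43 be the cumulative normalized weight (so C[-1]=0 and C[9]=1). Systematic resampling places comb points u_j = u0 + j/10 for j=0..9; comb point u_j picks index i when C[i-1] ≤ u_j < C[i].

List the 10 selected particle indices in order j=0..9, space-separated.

0 2 2 3 4 4 6 8 9 9

C = [5/43, 7/43, 16/43, 18/43, 27/43, 28/43, 30/43, 30/43, 36/43, 1]
j=0: u_0=9/100 ∈ [0, 5/43) → index 0
j=1: u_1=19/100 ∈ [7/43, 16/43) → index 2
j=2: u_2=29/100 ∈ [7/43, 16/43) → index 2
j=3: u_3=39/100 ∈ [16/43, 18/43) → index 3
j=4: u_4=49/100 ∈ [18/43, 27/43) → index 4
j=5: u_5=59/100 ∈ [18/43, 27/43) → index 4
j=6: u_6=69/100 ∈ [28/43, 30/43) → index 6
j=7: u_7=79/100 ∈ [30/43, 36/43) → index 8
j=8: u_8=89/100 ∈ [36/43, 1) → index 9
j=9: u_9=99/100 ∈ [36/43, 1) → index 9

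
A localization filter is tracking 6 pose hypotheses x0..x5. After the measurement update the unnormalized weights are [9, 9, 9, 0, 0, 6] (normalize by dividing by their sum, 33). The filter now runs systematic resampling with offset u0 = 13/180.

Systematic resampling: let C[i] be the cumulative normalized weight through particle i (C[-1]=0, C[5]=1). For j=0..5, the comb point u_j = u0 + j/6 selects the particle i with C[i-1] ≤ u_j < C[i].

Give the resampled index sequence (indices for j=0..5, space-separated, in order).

C = [3/11, 6/11, 9/11, 9/11, 9/11, 1]
j=0: u_0=13/180 ∈ [0, 3/11) → index 0
j=1: u_1=43/180 ∈ [0, 3/11) → index 0
j=2: u_2=73/180 ∈ [3/11, 6/11) → index 1
j=3: u_3=103/180 ∈ [6/11, 9/11) → index 2
j=4: u_4=133/180 ∈ [6/11, 9/11) → index 2
j=5: u_5=163/180 ∈ [9/11, 1) → index 5

0 0 1 2 2 5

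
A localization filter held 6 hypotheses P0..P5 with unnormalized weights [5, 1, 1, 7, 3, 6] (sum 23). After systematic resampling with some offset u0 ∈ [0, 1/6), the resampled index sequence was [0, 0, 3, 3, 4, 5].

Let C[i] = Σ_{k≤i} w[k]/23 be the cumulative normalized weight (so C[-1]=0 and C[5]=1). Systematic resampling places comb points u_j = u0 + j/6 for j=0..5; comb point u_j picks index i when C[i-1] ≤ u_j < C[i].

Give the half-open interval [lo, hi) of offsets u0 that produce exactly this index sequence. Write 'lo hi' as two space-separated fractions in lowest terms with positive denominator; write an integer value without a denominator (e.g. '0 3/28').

0 7/138

C = [5/23, 6/23, 7/23, 14/23, 17/23, 1]
j=0 picked index 0: u0 ∈ [0, 5/23)
j=1 picked index 0: u0 ∈ [-1/6, 7/138)
j=2 picked index 3: u0 ∈ [-2/69, 19/69)
j=3 picked index 3: u0 ∈ [-9/46, 5/46)
j=4 picked index 4: u0 ∈ [-4/69, 5/69)
j=5 picked index 5: u0 ∈ [-13/138, 1/6)
intersection: [0, 7/138)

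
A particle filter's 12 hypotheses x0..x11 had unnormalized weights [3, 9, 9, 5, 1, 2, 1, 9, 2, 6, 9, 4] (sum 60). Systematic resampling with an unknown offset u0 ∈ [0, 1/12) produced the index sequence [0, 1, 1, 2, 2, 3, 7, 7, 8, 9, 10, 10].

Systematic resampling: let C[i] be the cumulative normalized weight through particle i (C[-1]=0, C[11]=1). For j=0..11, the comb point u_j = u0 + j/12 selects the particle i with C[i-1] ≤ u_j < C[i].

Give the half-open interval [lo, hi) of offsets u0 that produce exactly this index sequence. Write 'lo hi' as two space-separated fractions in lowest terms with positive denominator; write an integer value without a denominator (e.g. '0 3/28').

C = [1/20, 1/5, 7/20, 13/30, 9/20, 29/60, 1/2, 13/20, 41/60, 47/60, 14/15, 1]
j=0 picked index 0: u0 ∈ [0, 1/20)
j=1 picked index 1: u0 ∈ [-1/30, 7/60)
j=2 picked index 1: u0 ∈ [-7/60, 1/30)
j=3 picked index 2: u0 ∈ [-1/20, 1/10)
j=4 picked index 2: u0 ∈ [-2/15, 1/60)
j=5 picked index 3: u0 ∈ [-1/15, 1/60)
j=6 picked index 7: u0 ∈ [0, 3/20)
j=7 picked index 7: u0 ∈ [-1/12, 1/15)
j=8 picked index 8: u0 ∈ [-1/60, 1/60)
j=9 picked index 9: u0 ∈ [-1/15, 1/30)
j=10 picked index 10: u0 ∈ [-1/20, 1/10)
j=11 picked index 10: u0 ∈ [-2/15, 1/60)
intersection: [0, 1/60)

0 1/60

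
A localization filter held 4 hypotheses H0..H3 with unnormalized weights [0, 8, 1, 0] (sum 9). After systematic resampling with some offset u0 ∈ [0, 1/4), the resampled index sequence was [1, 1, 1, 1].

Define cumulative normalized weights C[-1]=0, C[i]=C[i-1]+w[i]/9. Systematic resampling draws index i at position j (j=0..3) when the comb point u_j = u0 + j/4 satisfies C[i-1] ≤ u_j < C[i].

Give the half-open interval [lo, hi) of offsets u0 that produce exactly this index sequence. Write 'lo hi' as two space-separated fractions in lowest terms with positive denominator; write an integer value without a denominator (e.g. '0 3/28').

0 5/36

C = [0, 8/9, 1, 1]
j=0 picked index 1: u0 ∈ [0, 8/9)
j=1 picked index 1: u0 ∈ [-1/4, 23/36)
j=2 picked index 1: u0 ∈ [-1/2, 7/18)
j=3 picked index 1: u0 ∈ [-3/4, 5/36)
intersection: [0, 5/36)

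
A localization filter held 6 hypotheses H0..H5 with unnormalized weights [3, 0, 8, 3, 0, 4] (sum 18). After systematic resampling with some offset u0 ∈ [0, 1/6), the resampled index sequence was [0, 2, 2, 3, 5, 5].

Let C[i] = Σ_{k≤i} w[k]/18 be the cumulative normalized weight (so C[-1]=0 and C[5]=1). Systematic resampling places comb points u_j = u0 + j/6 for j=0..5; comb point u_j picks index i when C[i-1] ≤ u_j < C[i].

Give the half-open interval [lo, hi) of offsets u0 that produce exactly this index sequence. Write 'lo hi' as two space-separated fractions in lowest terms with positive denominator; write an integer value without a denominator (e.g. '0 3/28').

1/9 1/6

C = [1/6, 1/6, 11/18, 7/9, 7/9, 1]
j=0 picked index 0: u0 ∈ [0, 1/6)
j=1 picked index 2: u0 ∈ [0, 4/9)
j=2 picked index 2: u0 ∈ [-1/6, 5/18)
j=3 picked index 3: u0 ∈ [1/9, 5/18)
j=4 picked index 5: u0 ∈ [1/9, 1/3)
j=5 picked index 5: u0 ∈ [-1/18, 1/6)
intersection: [1/9, 1/6)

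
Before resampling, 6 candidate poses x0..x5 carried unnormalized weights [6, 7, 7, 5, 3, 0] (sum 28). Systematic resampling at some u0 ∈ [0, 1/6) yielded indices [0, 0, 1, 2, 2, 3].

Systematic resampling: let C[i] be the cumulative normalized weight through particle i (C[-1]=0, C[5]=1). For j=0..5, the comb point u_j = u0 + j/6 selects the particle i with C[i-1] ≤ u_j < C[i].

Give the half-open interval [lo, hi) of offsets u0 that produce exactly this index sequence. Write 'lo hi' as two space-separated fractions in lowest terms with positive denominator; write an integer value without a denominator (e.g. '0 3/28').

0 1/21

C = [3/14, 13/28, 5/7, 25/28, 1, 1]
j=0 picked index 0: u0 ∈ [0, 3/14)
j=1 picked index 0: u0 ∈ [-1/6, 1/21)
j=2 picked index 1: u0 ∈ [-5/42, 11/84)
j=3 picked index 2: u0 ∈ [-1/28, 3/14)
j=4 picked index 2: u0 ∈ [-17/84, 1/21)
j=5 picked index 3: u0 ∈ [-5/42, 5/84)
intersection: [0, 1/21)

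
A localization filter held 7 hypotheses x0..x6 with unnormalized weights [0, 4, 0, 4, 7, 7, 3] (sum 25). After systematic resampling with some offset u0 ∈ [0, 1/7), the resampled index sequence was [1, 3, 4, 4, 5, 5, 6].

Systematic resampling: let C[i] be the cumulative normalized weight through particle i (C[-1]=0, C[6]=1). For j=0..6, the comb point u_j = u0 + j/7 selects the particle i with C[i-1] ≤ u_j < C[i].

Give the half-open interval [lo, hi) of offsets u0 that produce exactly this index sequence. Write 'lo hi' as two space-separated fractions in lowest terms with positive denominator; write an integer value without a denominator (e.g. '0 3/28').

6/175 1/7

C = [0, 4/25, 4/25, 8/25, 3/5, 22/25, 1]
j=0 picked index 1: u0 ∈ [0, 4/25)
j=1 picked index 3: u0 ∈ [3/175, 31/175)
j=2 picked index 4: u0 ∈ [6/175, 11/35)
j=3 picked index 4: u0 ∈ [-19/175, 6/35)
j=4 picked index 5: u0 ∈ [1/35, 54/175)
j=5 picked index 5: u0 ∈ [-4/35, 29/175)
j=6 picked index 6: u0 ∈ [4/175, 1/7)
intersection: [6/175, 1/7)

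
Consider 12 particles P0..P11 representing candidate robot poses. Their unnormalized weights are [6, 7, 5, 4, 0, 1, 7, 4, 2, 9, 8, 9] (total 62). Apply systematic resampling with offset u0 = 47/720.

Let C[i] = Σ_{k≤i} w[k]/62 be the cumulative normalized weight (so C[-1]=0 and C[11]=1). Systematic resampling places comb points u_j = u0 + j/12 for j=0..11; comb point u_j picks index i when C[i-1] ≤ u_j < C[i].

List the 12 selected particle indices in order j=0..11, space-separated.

C = [3/31, 13/62, 9/31, 11/31, 11/31, 23/62, 15/31, 17/31, 18/31, 45/62, 53/62, 1]
j=0: u_0=47/720 ∈ [0, 3/31) → index 0
j=1: u_1=107/720 ∈ [3/31, 13/62) → index 1
j=2: u_2=167/720 ∈ [13/62, 9/31) → index 2
j=3: u_3=227/720 ∈ [9/31, 11/31) → index 3
j=4: u_4=287/720 ∈ [23/62, 15/31) → index 6
j=5: u_5=347/720 ∈ [23/62, 15/31) → index 6
j=6: u_6=407/720 ∈ [17/31, 18/31) → index 8
j=7: u_7=467/720 ∈ [18/31, 45/62) → index 9
j=8: u_8=527/720 ∈ [45/62, 53/62) → index 10
j=9: u_9=587/720 ∈ [45/62, 53/62) → index 10
j=10: u_10=647/720 ∈ [53/62, 1) → index 11
j=11: u_11=707/720 ∈ [53/62, 1) → index 11

0 1 2 3 6 6 8 9 10 10 11 11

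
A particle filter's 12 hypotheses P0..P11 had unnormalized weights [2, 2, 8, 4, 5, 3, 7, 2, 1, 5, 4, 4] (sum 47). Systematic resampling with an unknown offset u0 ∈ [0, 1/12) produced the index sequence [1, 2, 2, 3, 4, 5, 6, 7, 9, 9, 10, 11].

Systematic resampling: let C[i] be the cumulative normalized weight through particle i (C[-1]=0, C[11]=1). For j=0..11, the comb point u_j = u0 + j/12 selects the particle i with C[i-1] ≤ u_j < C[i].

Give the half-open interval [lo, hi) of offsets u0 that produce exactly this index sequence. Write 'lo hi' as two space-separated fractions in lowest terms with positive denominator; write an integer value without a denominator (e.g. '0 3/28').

C = [2/47, 4/47, 12/47, 16/47, 21/47, 24/47, 31/47, 33/47, 34/47, 39/47, 43/47, 1]
j=0 picked index 1: u0 ∈ [2/47, 4/47)
j=1 picked index 2: u0 ∈ [1/564, 97/564)
j=2 picked index 2: u0 ∈ [-23/282, 25/282)
j=3 picked index 3: u0 ∈ [1/188, 17/188)
j=4 picked index 4: u0 ∈ [1/141, 16/141)
j=5 picked index 5: u0 ∈ [17/564, 53/564)
j=6 picked index 6: u0 ∈ [1/94, 15/94)
j=7 picked index 7: u0 ∈ [43/564, 67/564)
j=8 picked index 9: u0 ∈ [8/141, 23/141)
j=9 picked index 9: u0 ∈ [-5/188, 15/188)
j=10 picked index 10: u0 ∈ [-1/282, 23/282)
j=11 picked index 11: u0 ∈ [-1/564, 1/12)
intersection: [43/564, 15/188)

43/564 15/188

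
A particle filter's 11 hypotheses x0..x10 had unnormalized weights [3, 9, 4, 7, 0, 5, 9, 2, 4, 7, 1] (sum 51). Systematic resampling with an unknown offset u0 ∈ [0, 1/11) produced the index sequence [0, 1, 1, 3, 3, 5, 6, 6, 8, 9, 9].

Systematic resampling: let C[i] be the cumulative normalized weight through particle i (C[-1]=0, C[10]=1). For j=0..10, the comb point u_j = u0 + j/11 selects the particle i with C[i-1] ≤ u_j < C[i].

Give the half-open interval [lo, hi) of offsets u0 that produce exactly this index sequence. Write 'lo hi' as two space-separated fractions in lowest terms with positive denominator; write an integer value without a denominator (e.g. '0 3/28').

C = [1/17, 4/17, 16/51, 23/51, 23/51, 28/51, 37/51, 13/17, 43/51, 50/51, 1]
j=0 picked index 0: u0 ∈ [0, 1/17)
j=1 picked index 1: u0 ∈ [-6/187, 27/187)
j=2 picked index 1: u0 ∈ [-23/187, 10/187)
j=3 picked index 3: u0 ∈ [23/561, 100/561)
j=4 picked index 3: u0 ∈ [-28/561, 49/561)
j=5 picked index 5: u0 ∈ [-2/561, 53/561)
j=6 picked index 6: u0 ∈ [2/561, 101/561)
j=7 picked index 6: u0 ∈ [-49/561, 50/561)
j=8 picked index 8: u0 ∈ [7/187, 65/561)
j=9 picked index 9: u0 ∈ [14/561, 91/561)
j=10 picked index 9: u0 ∈ [-37/561, 40/561)
intersection: [23/561, 10/187)

23/561 10/187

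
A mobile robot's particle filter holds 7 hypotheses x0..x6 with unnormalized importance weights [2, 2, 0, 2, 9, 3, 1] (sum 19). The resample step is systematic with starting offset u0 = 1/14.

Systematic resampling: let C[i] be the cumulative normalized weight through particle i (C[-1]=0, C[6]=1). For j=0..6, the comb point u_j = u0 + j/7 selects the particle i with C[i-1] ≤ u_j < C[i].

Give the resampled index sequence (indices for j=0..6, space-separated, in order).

C = [2/19, 4/19, 4/19, 6/19, 15/19, 18/19, 1]
j=0: u_0=1/14 ∈ [0, 2/19) → index 0
j=1: u_1=3/14 ∈ [4/19, 6/19) → index 3
j=2: u_2=5/14 ∈ [6/19, 15/19) → index 4
j=3: u_3=1/2 ∈ [6/19, 15/19) → index 4
j=4: u_4=9/14 ∈ [6/19, 15/19) → index 4
j=5: u_5=11/14 ∈ [6/19, 15/19) → index 4
j=6: u_6=13/14 ∈ [15/19, 18/19) → index 5

0 3 4 4 4 4 5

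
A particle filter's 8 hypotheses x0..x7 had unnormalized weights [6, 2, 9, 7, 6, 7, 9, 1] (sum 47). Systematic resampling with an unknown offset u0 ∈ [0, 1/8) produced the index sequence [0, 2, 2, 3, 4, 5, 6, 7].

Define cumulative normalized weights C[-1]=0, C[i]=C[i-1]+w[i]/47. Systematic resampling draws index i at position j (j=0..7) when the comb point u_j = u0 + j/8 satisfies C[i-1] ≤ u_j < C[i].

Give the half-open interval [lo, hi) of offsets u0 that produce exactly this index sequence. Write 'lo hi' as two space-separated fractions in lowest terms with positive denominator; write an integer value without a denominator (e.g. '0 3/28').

39/376 21/188

C = [6/47, 8/47, 17/47, 24/47, 30/47, 37/47, 46/47, 1]
j=0 picked index 0: u0 ∈ [0, 6/47)
j=1 picked index 2: u0 ∈ [17/376, 89/376)
j=2 picked index 2: u0 ∈ [-15/188, 21/188)
j=3 picked index 3: u0 ∈ [-5/376, 51/376)
j=4 picked index 4: u0 ∈ [1/94, 13/94)
j=5 picked index 5: u0 ∈ [5/376, 61/376)
j=6 picked index 6: u0 ∈ [7/188, 43/188)
j=7 picked index 7: u0 ∈ [39/376, 1/8)
intersection: [39/376, 21/188)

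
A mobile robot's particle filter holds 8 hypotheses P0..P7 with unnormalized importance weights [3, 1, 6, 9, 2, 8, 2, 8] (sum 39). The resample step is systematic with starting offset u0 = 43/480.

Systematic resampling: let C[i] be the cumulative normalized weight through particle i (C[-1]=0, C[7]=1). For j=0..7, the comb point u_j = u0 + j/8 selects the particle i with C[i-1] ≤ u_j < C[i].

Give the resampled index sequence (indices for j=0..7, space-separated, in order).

1 2 3 3 5 5 7 7

C = [1/13, 4/39, 10/39, 19/39, 7/13, 29/39, 31/39, 1]
j=0: u_0=43/480 ∈ [1/13, 4/39) → index 1
j=1: u_1=103/480 ∈ [4/39, 10/39) → index 2
j=2: u_2=163/480 ∈ [10/39, 19/39) → index 3
j=3: u_3=223/480 ∈ [10/39, 19/39) → index 3
j=4: u_4=283/480 ∈ [7/13, 29/39) → index 5
j=5: u_5=343/480 ∈ [7/13, 29/39) → index 5
j=6: u_6=403/480 ∈ [31/39, 1) → index 7
j=7: u_7=463/480 ∈ [31/39, 1) → index 7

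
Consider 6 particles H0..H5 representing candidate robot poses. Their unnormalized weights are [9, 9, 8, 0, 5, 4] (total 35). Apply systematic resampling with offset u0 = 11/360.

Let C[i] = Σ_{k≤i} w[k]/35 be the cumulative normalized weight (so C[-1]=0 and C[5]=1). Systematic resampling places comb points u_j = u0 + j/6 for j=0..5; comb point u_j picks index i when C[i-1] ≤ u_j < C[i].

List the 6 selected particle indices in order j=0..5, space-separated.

C = [9/35, 18/35, 26/35, 26/35, 31/35, 1]
j=0: u_0=11/360 ∈ [0, 9/35) → index 0
j=1: u_1=71/360 ∈ [0, 9/35) → index 0
j=2: u_2=131/360 ∈ [9/35, 18/35) → index 1
j=3: u_3=191/360 ∈ [18/35, 26/35) → index 2
j=4: u_4=251/360 ∈ [18/35, 26/35) → index 2
j=5: u_5=311/360 ∈ [26/35, 31/35) → index 4

0 0 1 2 2 4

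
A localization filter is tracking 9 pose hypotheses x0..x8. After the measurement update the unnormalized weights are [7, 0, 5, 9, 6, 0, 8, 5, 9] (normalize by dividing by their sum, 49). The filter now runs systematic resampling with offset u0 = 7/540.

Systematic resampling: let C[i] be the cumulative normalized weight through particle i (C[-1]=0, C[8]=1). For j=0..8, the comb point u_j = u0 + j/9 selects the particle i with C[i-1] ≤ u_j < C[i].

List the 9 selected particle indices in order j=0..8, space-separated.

C = [1/7, 1/7, 12/49, 3/7, 27/49, 27/49, 5/7, 40/49, 1]
j=0: u_0=7/540 ∈ [0, 1/7) → index 0
j=1: u_1=67/540 ∈ [0, 1/7) → index 0
j=2: u_2=127/540 ∈ [1/7, 12/49) → index 2
j=3: u_3=187/540 ∈ [12/49, 3/7) → index 3
j=4: u_4=247/540 ∈ [3/7, 27/49) → index 4
j=5: u_5=307/540 ∈ [27/49, 5/7) → index 6
j=6: u_6=367/540 ∈ [27/49, 5/7) → index 6
j=7: u_7=427/540 ∈ [5/7, 40/49) → index 7
j=8: u_8=487/540 ∈ [40/49, 1) → index 8

0 0 2 3 4 6 6 7 8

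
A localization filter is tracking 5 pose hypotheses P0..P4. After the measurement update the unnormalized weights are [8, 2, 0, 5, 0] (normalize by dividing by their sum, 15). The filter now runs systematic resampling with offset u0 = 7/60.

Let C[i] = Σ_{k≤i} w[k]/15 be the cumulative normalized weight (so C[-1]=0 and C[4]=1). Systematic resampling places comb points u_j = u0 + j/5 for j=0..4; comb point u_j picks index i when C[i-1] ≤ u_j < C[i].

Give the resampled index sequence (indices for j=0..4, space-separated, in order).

0 0 0 3 3

C = [8/15, 2/3, 2/3, 1, 1]
j=0: u_0=7/60 ∈ [0, 8/15) → index 0
j=1: u_1=19/60 ∈ [0, 8/15) → index 0
j=2: u_2=31/60 ∈ [0, 8/15) → index 0
j=3: u_3=43/60 ∈ [2/3, 1) → index 3
j=4: u_4=11/12 ∈ [2/3, 1) → index 3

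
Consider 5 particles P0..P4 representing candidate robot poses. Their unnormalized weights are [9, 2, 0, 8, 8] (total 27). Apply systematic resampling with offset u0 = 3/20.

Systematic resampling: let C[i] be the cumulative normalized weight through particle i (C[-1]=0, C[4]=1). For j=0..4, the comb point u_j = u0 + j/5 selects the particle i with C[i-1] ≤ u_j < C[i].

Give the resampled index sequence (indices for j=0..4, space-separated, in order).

0 1 3 4 4

C = [1/3, 11/27, 11/27, 19/27, 1]
j=0: u_0=3/20 ∈ [0, 1/3) → index 0
j=1: u_1=7/20 ∈ [1/3, 11/27) → index 1
j=2: u_2=11/20 ∈ [11/27, 19/27) → index 3
j=3: u_3=3/4 ∈ [19/27, 1) → index 4
j=4: u_4=19/20 ∈ [19/27, 1) → index 4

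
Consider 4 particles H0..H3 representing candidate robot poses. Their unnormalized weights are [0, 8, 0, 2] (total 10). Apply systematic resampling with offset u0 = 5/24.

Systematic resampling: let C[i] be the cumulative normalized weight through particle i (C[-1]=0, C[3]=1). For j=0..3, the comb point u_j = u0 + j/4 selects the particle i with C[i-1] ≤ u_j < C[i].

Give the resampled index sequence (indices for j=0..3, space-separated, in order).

C = [0, 4/5, 4/5, 1]
j=0: u_0=5/24 ∈ [0, 4/5) → index 1
j=1: u_1=11/24 ∈ [0, 4/5) → index 1
j=2: u_2=17/24 ∈ [0, 4/5) → index 1
j=3: u_3=23/24 ∈ [4/5, 1) → index 3

1 1 1 3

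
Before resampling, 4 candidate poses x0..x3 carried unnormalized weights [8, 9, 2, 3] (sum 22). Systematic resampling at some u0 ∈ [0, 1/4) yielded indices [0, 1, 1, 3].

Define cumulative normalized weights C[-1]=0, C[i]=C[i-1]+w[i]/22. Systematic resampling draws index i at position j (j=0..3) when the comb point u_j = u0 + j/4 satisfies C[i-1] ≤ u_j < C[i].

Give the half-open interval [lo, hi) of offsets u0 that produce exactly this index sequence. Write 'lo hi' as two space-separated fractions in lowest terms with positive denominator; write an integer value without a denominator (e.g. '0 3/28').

5/44 1/4

C = [4/11, 17/22, 19/22, 1]
j=0 picked index 0: u0 ∈ [0, 4/11)
j=1 picked index 1: u0 ∈ [5/44, 23/44)
j=2 picked index 1: u0 ∈ [-3/22, 3/11)
j=3 picked index 3: u0 ∈ [5/44, 1/4)
intersection: [5/44, 1/4)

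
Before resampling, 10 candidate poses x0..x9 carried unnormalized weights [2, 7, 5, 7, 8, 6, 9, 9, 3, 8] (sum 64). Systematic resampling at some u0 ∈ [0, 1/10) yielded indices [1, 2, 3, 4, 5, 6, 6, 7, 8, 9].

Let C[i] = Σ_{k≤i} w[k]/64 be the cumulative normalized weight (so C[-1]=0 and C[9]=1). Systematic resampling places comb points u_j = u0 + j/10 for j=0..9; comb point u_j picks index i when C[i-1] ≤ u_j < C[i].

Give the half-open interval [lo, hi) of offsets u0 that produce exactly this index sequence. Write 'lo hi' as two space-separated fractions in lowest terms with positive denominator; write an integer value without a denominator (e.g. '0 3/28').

17/320 3/40

C = [1/32, 9/64, 7/32, 21/64, 29/64, 35/64, 11/16, 53/64, 7/8, 1]
j=0 picked index 1: u0 ∈ [1/32, 9/64)
j=1 picked index 2: u0 ∈ [13/320, 19/160)
j=2 picked index 3: u0 ∈ [3/160, 41/320)
j=3 picked index 4: u0 ∈ [9/320, 49/320)
j=4 picked index 5: u0 ∈ [17/320, 47/320)
j=5 picked index 6: u0 ∈ [3/64, 3/16)
j=6 picked index 6: u0 ∈ [-17/320, 7/80)
j=7 picked index 7: u0 ∈ [-1/80, 41/320)
j=8 picked index 8: u0 ∈ [9/320, 3/40)
j=9 picked index 9: u0 ∈ [-1/40, 1/10)
intersection: [17/320, 3/40)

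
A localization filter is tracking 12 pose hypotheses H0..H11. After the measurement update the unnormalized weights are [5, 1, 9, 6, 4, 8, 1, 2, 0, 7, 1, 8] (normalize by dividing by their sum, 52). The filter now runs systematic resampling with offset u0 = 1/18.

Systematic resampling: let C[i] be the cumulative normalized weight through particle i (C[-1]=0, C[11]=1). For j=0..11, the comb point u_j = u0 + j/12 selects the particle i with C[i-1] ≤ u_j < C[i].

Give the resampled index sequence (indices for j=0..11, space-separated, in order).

C = [5/52, 3/26, 15/52, 21/52, 25/52, 33/52, 17/26, 9/13, 9/13, 43/52, 11/13, 1]
j=0: u_0=1/18 ∈ [0, 5/52) → index 0
j=1: u_1=5/36 ∈ [3/26, 15/52) → index 2
j=2: u_2=2/9 ∈ [3/26, 15/52) → index 2
j=3: u_3=11/36 ∈ [15/52, 21/52) → index 3
j=4: u_4=7/18 ∈ [15/52, 21/52) → index 3
j=5: u_5=17/36 ∈ [21/52, 25/52) → index 4
j=6: u_6=5/9 ∈ [25/52, 33/52) → index 5
j=7: u_7=23/36 ∈ [33/52, 17/26) → index 6
j=8: u_8=13/18 ∈ [9/13, 43/52) → index 9
j=9: u_9=29/36 ∈ [9/13, 43/52) → index 9
j=10: u_10=8/9 ∈ [11/13, 1) → index 11
j=11: u_11=35/36 ∈ [11/13, 1) → index 11

0 2 2 3 3 4 5 6 9 9 11 11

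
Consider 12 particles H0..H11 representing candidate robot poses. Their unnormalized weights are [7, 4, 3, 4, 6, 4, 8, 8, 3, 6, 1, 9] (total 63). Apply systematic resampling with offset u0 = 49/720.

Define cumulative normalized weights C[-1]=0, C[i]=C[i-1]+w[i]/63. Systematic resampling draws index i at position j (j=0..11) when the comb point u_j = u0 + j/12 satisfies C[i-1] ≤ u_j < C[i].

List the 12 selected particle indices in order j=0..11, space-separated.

C = [1/9, 11/63, 2/9, 2/7, 8/21, 4/9, 4/7, 44/63, 47/63, 53/63, 6/7, 1]
j=0: u_0=49/720 ∈ [0, 1/9) → index 0
j=1: u_1=109/720 ∈ [1/9, 11/63) → index 1
j=2: u_2=169/720 ∈ [2/9, 2/7) → index 3
j=3: u_3=229/720 ∈ [2/7, 8/21) → index 4
j=4: u_4=289/720 ∈ [8/21, 4/9) → index 5
j=5: u_5=349/720 ∈ [4/9, 4/7) → index 6
j=6: u_6=409/720 ∈ [4/9, 4/7) → index 6
j=7: u_7=469/720 ∈ [4/7, 44/63) → index 7
j=8: u_8=529/720 ∈ [44/63, 47/63) → index 8
j=9: u_9=589/720 ∈ [47/63, 53/63) → index 9
j=10: u_10=649/720 ∈ [6/7, 1) → index 11
j=11: u_11=709/720 ∈ [6/7, 1) → index 11

0 1 3 4 5 6 6 7 8 9 11 11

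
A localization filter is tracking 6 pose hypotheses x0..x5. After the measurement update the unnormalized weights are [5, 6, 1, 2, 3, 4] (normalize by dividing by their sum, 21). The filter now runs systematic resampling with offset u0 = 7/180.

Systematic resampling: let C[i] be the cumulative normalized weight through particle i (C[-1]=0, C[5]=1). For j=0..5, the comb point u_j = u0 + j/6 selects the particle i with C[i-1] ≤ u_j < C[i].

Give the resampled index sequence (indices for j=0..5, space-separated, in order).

0 0 1 2 4 5

C = [5/21, 11/21, 4/7, 2/3, 17/21, 1]
j=0: u_0=7/180 ∈ [0, 5/21) → index 0
j=1: u_1=37/180 ∈ [0, 5/21) → index 0
j=2: u_2=67/180 ∈ [5/21, 11/21) → index 1
j=3: u_3=97/180 ∈ [11/21, 4/7) → index 2
j=4: u_4=127/180 ∈ [2/3, 17/21) → index 4
j=5: u_5=157/180 ∈ [17/21, 1) → index 5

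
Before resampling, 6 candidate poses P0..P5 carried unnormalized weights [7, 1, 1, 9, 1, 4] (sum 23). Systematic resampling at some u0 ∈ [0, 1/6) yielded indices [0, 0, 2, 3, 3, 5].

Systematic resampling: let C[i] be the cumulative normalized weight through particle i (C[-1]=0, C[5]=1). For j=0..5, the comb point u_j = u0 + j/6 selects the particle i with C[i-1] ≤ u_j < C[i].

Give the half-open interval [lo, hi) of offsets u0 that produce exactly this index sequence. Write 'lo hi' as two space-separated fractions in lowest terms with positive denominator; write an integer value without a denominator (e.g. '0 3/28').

1/69 4/69

C = [7/23, 8/23, 9/23, 18/23, 19/23, 1]
j=0 picked index 0: u0 ∈ [0, 7/23)
j=1 picked index 0: u0 ∈ [-1/6, 19/138)
j=2 picked index 2: u0 ∈ [1/69, 4/69)
j=3 picked index 3: u0 ∈ [-5/46, 13/46)
j=4 picked index 3: u0 ∈ [-19/69, 8/69)
j=5 picked index 5: u0 ∈ [-1/138, 1/6)
intersection: [1/69, 4/69)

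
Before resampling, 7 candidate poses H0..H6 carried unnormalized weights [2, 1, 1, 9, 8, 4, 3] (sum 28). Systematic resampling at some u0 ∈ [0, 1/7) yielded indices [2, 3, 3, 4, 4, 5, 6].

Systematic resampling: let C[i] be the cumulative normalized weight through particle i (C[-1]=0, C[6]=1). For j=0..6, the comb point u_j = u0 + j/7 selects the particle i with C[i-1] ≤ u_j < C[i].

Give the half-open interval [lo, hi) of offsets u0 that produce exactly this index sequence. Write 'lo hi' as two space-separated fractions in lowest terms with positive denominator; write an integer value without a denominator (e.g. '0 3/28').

3/28 1/7

C = [1/14, 3/28, 1/7, 13/28, 3/4, 25/28, 1]
j=0 picked index 2: u0 ∈ [3/28, 1/7)
j=1 picked index 3: u0 ∈ [0, 9/28)
j=2 picked index 3: u0 ∈ [-1/7, 5/28)
j=3 picked index 4: u0 ∈ [1/28, 9/28)
j=4 picked index 4: u0 ∈ [-3/28, 5/28)
j=5 picked index 5: u0 ∈ [1/28, 5/28)
j=6 picked index 6: u0 ∈ [1/28, 1/7)
intersection: [3/28, 1/7)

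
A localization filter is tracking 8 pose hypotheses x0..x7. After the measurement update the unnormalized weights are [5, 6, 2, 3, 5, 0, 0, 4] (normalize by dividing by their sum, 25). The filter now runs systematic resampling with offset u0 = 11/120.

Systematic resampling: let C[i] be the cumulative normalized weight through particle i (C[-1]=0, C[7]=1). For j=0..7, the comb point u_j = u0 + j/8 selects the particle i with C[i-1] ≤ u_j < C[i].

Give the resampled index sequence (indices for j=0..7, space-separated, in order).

C = [1/5, 11/25, 13/25, 16/25, 21/25, 21/25, 21/25, 1]
j=0: u_0=11/120 ∈ [0, 1/5) → index 0
j=1: u_1=13/60 ∈ [1/5, 11/25) → index 1
j=2: u_2=41/120 ∈ [1/5, 11/25) → index 1
j=3: u_3=7/15 ∈ [11/25, 13/25) → index 2
j=4: u_4=71/120 ∈ [13/25, 16/25) → index 3
j=5: u_5=43/60 ∈ [16/25, 21/25) → index 4
j=6: u_6=101/120 ∈ [21/25, 1) → index 7
j=7: u_7=29/30 ∈ [21/25, 1) → index 7

0 1 1 2 3 4 7 7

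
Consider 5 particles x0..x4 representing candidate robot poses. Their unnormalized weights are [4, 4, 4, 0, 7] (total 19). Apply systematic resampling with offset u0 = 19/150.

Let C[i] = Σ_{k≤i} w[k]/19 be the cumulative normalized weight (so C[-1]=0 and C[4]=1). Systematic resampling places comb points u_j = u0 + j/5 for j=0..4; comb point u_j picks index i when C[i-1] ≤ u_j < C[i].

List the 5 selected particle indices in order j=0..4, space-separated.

C = [4/19, 8/19, 12/19, 12/19, 1]
j=0: u_0=19/150 ∈ [0, 4/19) → index 0
j=1: u_1=49/150 ∈ [4/19, 8/19) → index 1
j=2: u_2=79/150 ∈ [8/19, 12/19) → index 2
j=3: u_3=109/150 ∈ [12/19, 1) → index 4
j=4: u_4=139/150 ∈ [12/19, 1) → index 4

0 1 2 4 4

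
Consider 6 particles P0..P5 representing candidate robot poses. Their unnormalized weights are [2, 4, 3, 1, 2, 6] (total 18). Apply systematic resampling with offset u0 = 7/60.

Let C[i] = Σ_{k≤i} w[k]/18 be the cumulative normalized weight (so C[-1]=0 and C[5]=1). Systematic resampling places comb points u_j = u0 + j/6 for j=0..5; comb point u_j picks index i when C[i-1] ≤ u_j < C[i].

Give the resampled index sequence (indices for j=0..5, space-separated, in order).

C = [1/9, 1/3, 1/2, 5/9, 2/3, 1]
j=0: u_0=7/60 ∈ [1/9, 1/3) → index 1
j=1: u_1=17/60 ∈ [1/9, 1/3) → index 1
j=2: u_2=9/20 ∈ [1/3, 1/2) → index 2
j=3: u_3=37/60 ∈ [5/9, 2/3) → index 4
j=4: u_4=47/60 ∈ [2/3, 1) → index 5
j=5: u_5=19/20 ∈ [2/3, 1) → index 5

1 1 2 4 5 5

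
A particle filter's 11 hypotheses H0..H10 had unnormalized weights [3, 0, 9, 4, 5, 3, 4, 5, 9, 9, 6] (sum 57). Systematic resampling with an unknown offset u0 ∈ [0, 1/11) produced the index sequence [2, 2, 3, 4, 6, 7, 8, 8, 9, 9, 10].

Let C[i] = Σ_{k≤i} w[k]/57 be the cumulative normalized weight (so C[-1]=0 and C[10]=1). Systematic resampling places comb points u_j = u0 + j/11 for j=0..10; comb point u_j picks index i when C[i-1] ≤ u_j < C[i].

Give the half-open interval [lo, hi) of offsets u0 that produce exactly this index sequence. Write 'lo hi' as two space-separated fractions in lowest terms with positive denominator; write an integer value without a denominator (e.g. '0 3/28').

12/209 16/209

C = [1/19, 1/19, 4/19, 16/57, 7/19, 8/19, 28/57, 11/19, 14/19, 17/19, 1]
j=0 picked index 2: u0 ∈ [1/19, 4/19)
j=1 picked index 2: u0 ∈ [-8/209, 25/209)
j=2 picked index 3: u0 ∈ [6/209, 62/627)
j=3 picked index 4: u0 ∈ [5/627, 20/209)
j=4 picked index 6: u0 ∈ [12/209, 80/627)
j=5 picked index 7: u0 ∈ [23/627, 26/209)
j=6 picked index 8: u0 ∈ [7/209, 40/209)
j=7 picked index 8: u0 ∈ [-12/209, 21/209)
j=8 picked index 9: u0 ∈ [2/209, 35/209)
j=9 picked index 9: u0 ∈ [-17/209, 16/209)
j=10 picked index 10: u0 ∈ [-3/209, 1/11)
intersection: [12/209, 16/209)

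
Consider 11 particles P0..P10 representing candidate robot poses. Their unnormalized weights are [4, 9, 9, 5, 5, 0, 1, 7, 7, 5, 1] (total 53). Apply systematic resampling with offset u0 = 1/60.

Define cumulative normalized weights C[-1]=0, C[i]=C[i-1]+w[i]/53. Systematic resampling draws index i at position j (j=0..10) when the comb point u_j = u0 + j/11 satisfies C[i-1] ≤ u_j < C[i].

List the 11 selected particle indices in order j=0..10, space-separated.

C = [4/53, 13/53, 22/53, 27/53, 32/53, 32/53, 33/53, 40/53, 47/53, 52/53, 1]
j=0: u_0=1/60 ∈ [0, 4/53) → index 0
j=1: u_1=71/660 ∈ [4/53, 13/53) → index 1
j=2: u_2=131/660 ∈ [4/53, 13/53) → index 1
j=3: u_3=191/660 ∈ [13/53, 22/53) → index 2
j=4: u_4=251/660 ∈ [13/53, 22/53) → index 2
j=5: u_5=311/660 ∈ [22/53, 27/53) → index 3
j=6: u_6=371/660 ∈ [27/53, 32/53) → index 4
j=7: u_7=431/660 ∈ [33/53, 40/53) → index 7
j=8: u_8=491/660 ∈ [33/53, 40/53) → index 7
j=9: u_9=551/660 ∈ [40/53, 47/53) → index 8
j=10: u_10=611/660 ∈ [47/53, 52/53) → index 9

0 1 1 2 2 3 4 7 7 8 9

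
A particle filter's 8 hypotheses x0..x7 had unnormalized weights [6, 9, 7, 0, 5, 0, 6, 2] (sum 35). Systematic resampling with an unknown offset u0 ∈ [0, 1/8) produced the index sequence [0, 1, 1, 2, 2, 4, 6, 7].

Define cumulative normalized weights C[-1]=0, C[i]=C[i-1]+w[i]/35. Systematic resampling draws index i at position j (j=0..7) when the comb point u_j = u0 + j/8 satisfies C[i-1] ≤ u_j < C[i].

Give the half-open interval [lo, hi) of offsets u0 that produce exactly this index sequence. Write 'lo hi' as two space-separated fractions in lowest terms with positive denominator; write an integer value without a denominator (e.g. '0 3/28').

19/280 1/8

C = [6/35, 3/7, 22/35, 22/35, 27/35, 27/35, 33/35, 1]
j=0 picked index 0: u0 ∈ [0, 6/35)
j=1 picked index 1: u0 ∈ [13/280, 17/56)
j=2 picked index 1: u0 ∈ [-11/140, 5/28)
j=3 picked index 2: u0 ∈ [3/56, 71/280)
j=4 picked index 2: u0 ∈ [-1/14, 9/70)
j=5 picked index 4: u0 ∈ [1/280, 41/280)
j=6 picked index 6: u0 ∈ [3/140, 27/140)
j=7 picked index 7: u0 ∈ [19/280, 1/8)
intersection: [19/280, 1/8)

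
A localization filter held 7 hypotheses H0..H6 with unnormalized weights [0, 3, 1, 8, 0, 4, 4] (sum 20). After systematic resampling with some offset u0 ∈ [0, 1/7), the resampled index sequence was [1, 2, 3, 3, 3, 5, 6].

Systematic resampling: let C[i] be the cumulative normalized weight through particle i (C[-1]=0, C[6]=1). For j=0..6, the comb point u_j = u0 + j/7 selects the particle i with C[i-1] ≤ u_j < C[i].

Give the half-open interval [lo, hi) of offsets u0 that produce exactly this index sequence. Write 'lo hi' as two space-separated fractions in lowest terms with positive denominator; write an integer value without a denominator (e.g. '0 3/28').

C = [0, 3/20, 1/5, 3/5, 3/5, 4/5, 1]
j=0 picked index 1: u0 ∈ [0, 3/20)
j=1 picked index 2: u0 ∈ [1/140, 2/35)
j=2 picked index 3: u0 ∈ [-3/35, 11/35)
j=3 picked index 3: u0 ∈ [-8/35, 6/35)
j=4 picked index 3: u0 ∈ [-13/35, 1/35)
j=5 picked index 5: u0 ∈ [-4/35, 3/35)
j=6 picked index 6: u0 ∈ [-2/35, 1/7)
intersection: [1/140, 1/35)

1/140 1/35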